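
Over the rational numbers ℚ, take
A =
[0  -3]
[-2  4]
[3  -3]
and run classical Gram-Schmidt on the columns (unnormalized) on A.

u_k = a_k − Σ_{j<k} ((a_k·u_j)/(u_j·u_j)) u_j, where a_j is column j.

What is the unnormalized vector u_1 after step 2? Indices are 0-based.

u_1 = (-3, 18/13, 12/13)

Step 1: u_0 = a_0 = (0, -2, 3).
Step 2: u_1 = a_1 − (-17/13)·u_0 = (-3, 18/13, 12/13).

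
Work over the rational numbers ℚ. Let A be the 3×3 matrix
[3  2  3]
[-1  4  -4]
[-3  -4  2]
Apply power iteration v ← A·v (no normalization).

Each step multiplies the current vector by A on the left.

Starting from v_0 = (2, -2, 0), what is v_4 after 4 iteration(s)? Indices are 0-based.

v_4 = (182, -2566, 2006)

v_0 = (2, -2, 0).
v_1 = A·v_0 = (2, -10, 2).
v_2 = A·v_1 = (-8, -50, 38).
v_3 = A·v_2 = (-10, -344, 300).
v_4 = A·v_3 = (182, -2566, 2006).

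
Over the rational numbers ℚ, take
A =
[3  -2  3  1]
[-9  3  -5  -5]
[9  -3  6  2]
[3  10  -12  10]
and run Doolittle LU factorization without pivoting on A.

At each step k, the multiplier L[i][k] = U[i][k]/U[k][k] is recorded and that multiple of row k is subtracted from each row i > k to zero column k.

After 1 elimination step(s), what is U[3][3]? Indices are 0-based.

U[3][3] = 9

k=0: U[0][0]=3
  eliminate (1,0): mult=-3, new row 1: (0, -3, 4, -2); set L[1][0]=-3
  eliminate (2,0): mult=3, new row 2: (0, 3, -3, -1); set L[2][0]=3
  eliminate (3,0): mult=1, new row 3: (0, 12, -15, 9); set L[3][0]=1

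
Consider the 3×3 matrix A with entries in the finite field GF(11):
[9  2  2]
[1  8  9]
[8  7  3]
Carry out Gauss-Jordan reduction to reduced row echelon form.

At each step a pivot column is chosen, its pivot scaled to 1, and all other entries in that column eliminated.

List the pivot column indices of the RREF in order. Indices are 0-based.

step 1: normalize row 0 (÷9) = (1, 10, 10)
  row 1: subtract 1×row0 = (0, 9, 10)
  row 2: subtract 8×row0 = (0, 4, 0)
step 2: normalize row 1 (÷9) = (0, 1, 6)
  row 0: subtract 10×row1 = (1, 0, 5)
  row 2: subtract 4×row1 = (0, 0, 9)
step 3: normalize row 2 (÷9) = (0, 0, 1)
  row 0: subtract 5×row2 = (1, 0, 0)
  row 1: subtract 6×row2 = (0, 1, 0)

pivot columns: 0, 1, 2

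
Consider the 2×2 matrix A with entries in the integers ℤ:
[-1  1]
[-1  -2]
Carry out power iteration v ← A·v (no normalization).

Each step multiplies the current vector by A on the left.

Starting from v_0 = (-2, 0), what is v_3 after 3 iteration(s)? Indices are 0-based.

v_0 = (-2, 0).
v_1 = A·v_0 = (2, 2).
v_2 = A·v_1 = (0, -6).
v_3 = A·v_2 = (-6, 12).

v_3 = (-6, 12)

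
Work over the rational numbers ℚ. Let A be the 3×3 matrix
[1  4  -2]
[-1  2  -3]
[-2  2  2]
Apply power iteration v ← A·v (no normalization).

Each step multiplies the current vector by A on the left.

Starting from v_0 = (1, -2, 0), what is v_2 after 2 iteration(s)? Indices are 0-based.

v_2 = (-15, 15, -8)

v_0 = (1, -2, 0).
v_1 = A·v_0 = (-7, -5, -6).
v_2 = A·v_1 = (-15, 15, -8).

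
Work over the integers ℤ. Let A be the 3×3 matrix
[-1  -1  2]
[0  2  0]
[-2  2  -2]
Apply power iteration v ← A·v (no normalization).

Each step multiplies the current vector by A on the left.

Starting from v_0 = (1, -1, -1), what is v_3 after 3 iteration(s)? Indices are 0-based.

v_0 = (1, -1, -1).
v_1 = A·v_0 = (-2, -2, -2).
v_2 = A·v_1 = (0, -4, 4).
v_3 = A·v_2 = (12, -8, -16).

v_3 = (12, -8, -16)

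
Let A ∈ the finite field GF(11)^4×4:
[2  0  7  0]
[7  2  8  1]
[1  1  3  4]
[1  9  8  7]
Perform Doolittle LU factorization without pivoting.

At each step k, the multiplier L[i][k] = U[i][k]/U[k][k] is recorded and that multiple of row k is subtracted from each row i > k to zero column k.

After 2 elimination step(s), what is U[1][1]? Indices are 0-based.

Step 1: pivot at (0,0) is 2.
  row1 ← row1 − (9)·row0  ⇒  L[1][0]=9, U row1=(0, 2, 0, 1)
  row2 ← row2 − (6)·row0  ⇒  L[2][0]=6, U row2=(0, 1, 5, 4)
  row3 ← row3 − (6)·row0  ⇒  L[3][0]=6, U row3=(0, 9, 10, 7)
Step 2: pivot at (1,1) is 2.
  row2 ← row2 − (6)·row1  ⇒  L[2][1]=6, U row2=(0, 0, 5, 9)
  row3 ← row3 − (10)·row1  ⇒  L[3][1]=10, U row3=(0, 0, 10, 8)

U[1][1] = 2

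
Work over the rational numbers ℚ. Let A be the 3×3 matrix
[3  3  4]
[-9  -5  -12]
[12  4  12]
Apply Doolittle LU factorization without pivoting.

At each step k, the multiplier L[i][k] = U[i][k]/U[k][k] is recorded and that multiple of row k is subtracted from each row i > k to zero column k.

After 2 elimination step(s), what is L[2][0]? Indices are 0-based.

Step 1: pivot at (0,0) is 3.
  row1 ← row1 − (-3)·row0  ⇒  L[1][0]=-3, U row1=(0, 4, 0)
  row2 ← row2 − (4)·row0  ⇒  L[2][0]=4, U row2=(0, -8, -4)
Step 2: pivot at (1,1) is 4.
  row2 ← row2 − (-2)·row1  ⇒  L[2][1]=-2, U row2=(0, 0, -4)

L[2][0] = 4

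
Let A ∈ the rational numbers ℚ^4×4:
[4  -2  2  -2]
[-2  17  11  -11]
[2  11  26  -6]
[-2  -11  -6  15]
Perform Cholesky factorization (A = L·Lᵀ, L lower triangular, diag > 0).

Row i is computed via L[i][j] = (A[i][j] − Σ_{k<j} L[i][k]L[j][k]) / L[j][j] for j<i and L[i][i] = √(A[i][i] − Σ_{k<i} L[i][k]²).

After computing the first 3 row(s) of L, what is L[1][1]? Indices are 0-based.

L[1][1] = 4

Step 1: L[0][0] = √(4) = 2.
  L[1][0] = (-2) / L[0][0] = -1.
Step 2: L[1][1] = √(16) = 4.
  L[2][0] = (2) / L[0][0] = 1.
  L[2][1] = (12) / L[1][1] = 3.
Step 3: L[2][2] = √(16) = 4.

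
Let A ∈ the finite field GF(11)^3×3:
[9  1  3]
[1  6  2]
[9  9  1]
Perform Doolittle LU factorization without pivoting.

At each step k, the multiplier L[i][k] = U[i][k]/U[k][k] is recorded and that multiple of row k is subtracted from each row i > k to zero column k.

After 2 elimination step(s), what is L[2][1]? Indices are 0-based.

Step 1: pivot at (0,0) is 9.
  row1 ← row1 − (5)·row0  ⇒  L[1][0]=5, U row1=(0, 1, 9)
  row2 ← row2 − (1)·row0  ⇒  L[2][0]=1, U row2=(0, 8, 9)
Step 2: pivot at (1,1) is 1.
  row2 ← row2 − (8)·row1  ⇒  L[2][1]=8, U row2=(0, 0, 3)

L[2][1] = 8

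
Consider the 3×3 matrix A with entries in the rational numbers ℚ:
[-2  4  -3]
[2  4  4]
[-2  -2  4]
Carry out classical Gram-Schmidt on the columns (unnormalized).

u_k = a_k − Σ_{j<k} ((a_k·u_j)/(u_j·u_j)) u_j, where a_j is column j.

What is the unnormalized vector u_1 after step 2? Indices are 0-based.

u_1 = (14/3, 10/3, -4/3)

Step 1: u_0 = a_0 = (-2, 2, -2).
Step 2: u_1 = a_1 − (1/3)·u_0 = (14/3, 10/3, -4/3).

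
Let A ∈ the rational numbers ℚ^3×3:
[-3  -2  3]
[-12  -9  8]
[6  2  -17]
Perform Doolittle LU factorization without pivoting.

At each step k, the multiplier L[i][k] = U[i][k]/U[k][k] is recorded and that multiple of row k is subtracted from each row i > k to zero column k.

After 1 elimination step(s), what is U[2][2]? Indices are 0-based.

[col 0] pivot -3
  R1 -= 4*R0 → (0, -1, -4)  (L[1][0] := 4)
  R2 -= -2*R0 → (0, -2, -11)  (L[2][0] := -2)

U[2][2] = -11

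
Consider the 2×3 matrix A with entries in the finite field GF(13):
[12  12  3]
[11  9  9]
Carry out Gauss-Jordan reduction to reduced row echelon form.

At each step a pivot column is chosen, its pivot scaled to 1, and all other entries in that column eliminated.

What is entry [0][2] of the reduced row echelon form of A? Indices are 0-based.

step 1: normalize row 0 (÷12) = (1, 1, 10)
  row 1: subtract 11×row0 = (0, 11, 3)
step 2: normalize row 1 (÷11) = (0, 1, 5)
  row 0: subtract 1×row1 = (1, 0, 5)

M[0][2] = 5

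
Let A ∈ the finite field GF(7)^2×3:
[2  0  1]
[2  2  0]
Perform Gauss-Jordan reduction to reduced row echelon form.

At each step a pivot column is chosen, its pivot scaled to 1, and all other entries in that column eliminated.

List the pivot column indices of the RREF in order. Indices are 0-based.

pivot(0,0)=2: scale R0 → (1, 0, 4)
  clear (1,0): R1 −= (2)R0 → (0, 2, 6)
pivot(1,1)=2: scale R1 → (0, 1, 3)

pivot columns: 0, 1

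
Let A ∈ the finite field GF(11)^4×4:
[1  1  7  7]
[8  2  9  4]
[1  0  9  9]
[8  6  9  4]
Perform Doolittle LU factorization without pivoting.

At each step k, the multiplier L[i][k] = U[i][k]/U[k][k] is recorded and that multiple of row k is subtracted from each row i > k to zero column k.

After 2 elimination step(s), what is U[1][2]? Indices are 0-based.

Step 1: pivot at (0,0) is 1.
  row1 ← row1 − (8)·row0  ⇒  L[1][0]=8, U row1=(0, 5, 8, 3)
  row2 ← row2 − (1)·row0  ⇒  L[2][0]=1, U row2=(0, 10, 2, 2)
  row3 ← row3 − (8)·row0  ⇒  L[3][0]=8, U row3=(0, 9, 8, 3)
Step 2: pivot at (1,1) is 5.
  row2 ← row2 − (2)·row1  ⇒  L[2][1]=2, U row2=(0, 0, 8, 7)
  row3 ← row3 − (4)·row1  ⇒  L[3][1]=4, U row3=(0, 0, 9, 2)

U[1][2] = 8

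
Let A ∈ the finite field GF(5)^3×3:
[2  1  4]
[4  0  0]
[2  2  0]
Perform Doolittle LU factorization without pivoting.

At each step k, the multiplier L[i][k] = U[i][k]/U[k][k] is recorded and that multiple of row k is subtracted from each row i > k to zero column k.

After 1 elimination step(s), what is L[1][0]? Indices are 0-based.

L[1][0] = 2

[col 0] pivot 2
  R1 -= 2*R0 → (0, 3, 2)  (L[1][0] := 2)
  R2 -= 1*R0 → (0, 1, 1)  (L[2][0] := 1)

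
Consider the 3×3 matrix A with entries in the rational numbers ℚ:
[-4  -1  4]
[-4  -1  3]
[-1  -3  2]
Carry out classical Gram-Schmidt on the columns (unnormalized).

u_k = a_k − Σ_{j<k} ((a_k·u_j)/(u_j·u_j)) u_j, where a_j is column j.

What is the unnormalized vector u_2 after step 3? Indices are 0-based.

Step 1: u_0 = a_0 = (-4, -4, -1).
Step 2: u_1 = a_1 − (1/3)·u_0 = (1/3, 1/3, -8/3).
Step 3: u_2 = a_2 − (-10/11)·u_0 − (-9/22)·u_1 = (1/2, -1/2, 0).

u_2 = (1/2, -1/2, 0)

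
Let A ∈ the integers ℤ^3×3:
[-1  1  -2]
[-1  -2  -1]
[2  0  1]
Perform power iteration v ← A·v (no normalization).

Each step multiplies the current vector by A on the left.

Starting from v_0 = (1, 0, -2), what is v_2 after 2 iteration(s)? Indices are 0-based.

v_2 = (-2, -5, 6)

v_0 = (1, 0, -2).
v_1 = A·v_0 = (3, 1, 0).
v_2 = A·v_1 = (-2, -5, 6).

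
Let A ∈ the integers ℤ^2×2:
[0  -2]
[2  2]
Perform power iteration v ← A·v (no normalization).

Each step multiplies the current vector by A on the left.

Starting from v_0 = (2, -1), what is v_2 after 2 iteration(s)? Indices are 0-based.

v_0 = (2, -1).
v_1 = A·v_0 = (2, 2).
v_2 = A·v_1 = (-4, 8).

v_2 = (-4, 8)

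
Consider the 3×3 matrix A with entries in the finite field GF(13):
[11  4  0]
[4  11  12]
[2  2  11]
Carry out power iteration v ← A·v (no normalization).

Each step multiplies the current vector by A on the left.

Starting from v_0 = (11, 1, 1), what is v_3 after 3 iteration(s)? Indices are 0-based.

v_3 = (1, 6, 5)

v_0 = (11, 1, 1).
v_1 = A·v_0 = (8, 2, 9).
v_2 = A·v_1 = (5, 6, 2).
v_3 = A·v_2 = (1, 6, 5).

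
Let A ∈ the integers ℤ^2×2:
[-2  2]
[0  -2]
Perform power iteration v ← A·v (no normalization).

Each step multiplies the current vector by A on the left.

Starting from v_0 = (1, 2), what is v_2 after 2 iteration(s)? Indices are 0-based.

v_0 = (1, 2).
v_1 = A·v_0 = (2, -4).
v_2 = A·v_1 = (-12, 8).

v_2 = (-12, 8)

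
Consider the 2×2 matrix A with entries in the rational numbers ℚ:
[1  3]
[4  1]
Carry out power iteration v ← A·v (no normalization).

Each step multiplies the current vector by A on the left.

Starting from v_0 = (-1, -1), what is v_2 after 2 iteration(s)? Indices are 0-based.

v_2 = (-19, -21)

v_0 = (-1, -1).
v_1 = A·v_0 = (-4, -5).
v_2 = A·v_1 = (-19, -21).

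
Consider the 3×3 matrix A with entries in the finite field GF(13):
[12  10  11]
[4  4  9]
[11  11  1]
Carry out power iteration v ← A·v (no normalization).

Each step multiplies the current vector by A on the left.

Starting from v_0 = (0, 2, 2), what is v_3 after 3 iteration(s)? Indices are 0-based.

v_3 = (7, 12, 2)

v_0 = (0, 2, 2).
v_1 = A·v_0 = (3, 0, 11).
v_2 = A·v_1 = (1, 7, 5).
v_3 = A·v_2 = (7, 12, 2).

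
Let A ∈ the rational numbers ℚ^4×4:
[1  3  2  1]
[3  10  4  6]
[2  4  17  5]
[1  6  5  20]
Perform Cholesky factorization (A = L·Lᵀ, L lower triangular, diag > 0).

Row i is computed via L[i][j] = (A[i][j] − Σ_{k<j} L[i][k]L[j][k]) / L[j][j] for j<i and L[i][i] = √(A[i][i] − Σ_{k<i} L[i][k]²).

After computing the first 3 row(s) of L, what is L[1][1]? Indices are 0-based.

L[1][1] = 1

Step 1: L[0][0] = √(1) = 1.
  L[1][0] = (3) / L[0][0] = 3.
Step 2: L[1][1] = √(1) = 1.
  L[2][0] = (2) / L[0][0] = 2.
  L[2][1] = (-2) / L[1][1] = -2.
Step 3: L[2][2] = √(9) = 3.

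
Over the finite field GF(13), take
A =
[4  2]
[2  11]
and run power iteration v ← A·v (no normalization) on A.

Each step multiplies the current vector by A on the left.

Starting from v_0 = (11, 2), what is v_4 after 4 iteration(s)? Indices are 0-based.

v_4 = (3, 1)

v_0 = (11, 2).
v_1 = A·v_0 = (9, 5).
v_2 = A·v_1 = (7, 8).
v_3 = A·v_2 = (5, 11).
v_4 = A·v_3 = (3, 1).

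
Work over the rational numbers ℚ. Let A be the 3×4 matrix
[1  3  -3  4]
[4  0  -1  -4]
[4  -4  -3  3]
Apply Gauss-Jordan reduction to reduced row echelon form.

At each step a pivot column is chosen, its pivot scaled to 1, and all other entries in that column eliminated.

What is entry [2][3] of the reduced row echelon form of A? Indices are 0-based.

M[2][3] = -41/17

[1] R0 /= 1  ⇒  (1, 3, -3, 4)
     R1 -= 4·R0  ⇒  (0, -12, 11, -20)
     R2 -= 4·R0  ⇒  (0, -16, 9, -13)
[2] R1 /= -12  ⇒  (0, 1, -11/12, 5/3)
     R0 -= 3·R1  ⇒  (1, 0, -1/4, -1)
     R2 -= -16·R1  ⇒  (0, 0, -17/3, 41/3)
[3] R2 /= -17/3  ⇒  (0, 0, 1, -41/17)
     R0 -= -1/4·R2  ⇒  (1, 0, 0, -109/68)
     R1 -= -11/12·R2  ⇒  (0, 1, 0, -37/68)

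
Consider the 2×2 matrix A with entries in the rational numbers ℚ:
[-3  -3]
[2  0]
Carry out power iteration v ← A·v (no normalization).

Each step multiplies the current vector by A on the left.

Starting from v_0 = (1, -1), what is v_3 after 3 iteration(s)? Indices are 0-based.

v_0 = (1, -1).
v_1 = A·v_0 = (0, 2).
v_2 = A·v_1 = (-6, 0).
v_3 = A·v_2 = (18, -12).

v_3 = (18, -12)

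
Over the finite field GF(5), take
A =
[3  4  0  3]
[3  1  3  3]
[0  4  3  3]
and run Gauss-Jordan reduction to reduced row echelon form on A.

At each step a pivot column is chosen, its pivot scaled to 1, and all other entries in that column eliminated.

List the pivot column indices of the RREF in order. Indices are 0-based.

pivot columns: 0, 1, 2

[1] R0 /= 3  ⇒  (1, 3, 0, 1)
     R1 -= 3·R0  ⇒  (0, 2, 3, 0)
[2] R1 /= 2  ⇒  (0, 1, 4, 0)
     R0 -= 3·R1  ⇒  (1, 0, 3, 1)
     R2 -= 4·R1  ⇒  (0, 0, 2, 3)
[3] R2 /= 2  ⇒  (0, 0, 1, 4)
     R0 -= 3·R2  ⇒  (1, 0, 0, 4)
     R1 -= 4·R2  ⇒  (0, 1, 0, 4)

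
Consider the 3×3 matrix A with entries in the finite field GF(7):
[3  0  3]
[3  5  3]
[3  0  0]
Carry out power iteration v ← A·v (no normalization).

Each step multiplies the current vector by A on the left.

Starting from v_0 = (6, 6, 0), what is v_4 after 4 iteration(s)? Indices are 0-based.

v_0 = (6, 6, 0).
v_1 = A·v_0 = (4, 6, 4).
v_2 = A·v_1 = (3, 5, 5).
v_3 = A·v_2 = (3, 0, 2).
v_4 = A·v_3 = (1, 1, 2).

v_4 = (1, 1, 2)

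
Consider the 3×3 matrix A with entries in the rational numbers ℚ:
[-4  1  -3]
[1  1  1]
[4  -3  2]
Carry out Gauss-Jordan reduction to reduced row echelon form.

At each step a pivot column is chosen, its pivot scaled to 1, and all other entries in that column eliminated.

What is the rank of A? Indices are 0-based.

pivot(0,0)=-4: scale R0 → (1, -1/4, 3/4)
  clear (1,0): R1 −= (1)R0 → (0, 5/4, 1/4)
  clear (2,0): R2 −= (4)R0 → (0, -2, -1)
pivot(1,1)=5/4: scale R1 → (0, 1, 1/5)
  clear (0,1): R0 −= (-1/4)R1 → (1, 0, 4/5)
  clear (2,1): R2 −= (-2)R1 → (0, 0, -3/5)
pivot(2,2)=-3/5: scale R2 → (0, 0, 1)
  clear (0,2): R0 −= (4/5)R2 → (1, 0, 0)
  clear (1,2): R1 −= (1/5)R2 → (0, 1, 0)

rank = 3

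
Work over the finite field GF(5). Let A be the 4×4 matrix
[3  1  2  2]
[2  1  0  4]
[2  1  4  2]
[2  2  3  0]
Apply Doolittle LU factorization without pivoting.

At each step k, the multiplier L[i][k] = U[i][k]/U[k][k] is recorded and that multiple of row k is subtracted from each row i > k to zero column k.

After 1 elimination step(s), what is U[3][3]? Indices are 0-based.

k=0: U[0][0]=3
  eliminate (1,0): mult=4, new row 1: (0, 2, 2, 1); set L[1][0]=4
  eliminate (2,0): mult=4, new row 2: (0, 2, 1, 4); set L[2][0]=4
  eliminate (3,0): mult=4, new row 3: (0, 3, 0, 2); set L[3][0]=4

U[3][3] = 2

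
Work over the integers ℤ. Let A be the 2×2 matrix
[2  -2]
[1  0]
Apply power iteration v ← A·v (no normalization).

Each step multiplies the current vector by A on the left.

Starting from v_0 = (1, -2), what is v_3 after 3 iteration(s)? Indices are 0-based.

v_0 = (1, -2).
v_1 = A·v_0 = (6, 1).
v_2 = A·v_1 = (10, 6).
v_3 = A·v_2 = (8, 10).

v_3 = (8, 10)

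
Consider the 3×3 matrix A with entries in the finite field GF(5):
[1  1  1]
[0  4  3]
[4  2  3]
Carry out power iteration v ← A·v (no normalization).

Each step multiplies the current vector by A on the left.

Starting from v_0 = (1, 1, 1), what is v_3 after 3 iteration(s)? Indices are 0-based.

v_0 = (1, 1, 1).
v_1 = A·v_0 = (3, 2, 4).
v_2 = A·v_1 = (4, 0, 3).
v_3 = A·v_2 = (2, 4, 0).

v_3 = (2, 4, 0)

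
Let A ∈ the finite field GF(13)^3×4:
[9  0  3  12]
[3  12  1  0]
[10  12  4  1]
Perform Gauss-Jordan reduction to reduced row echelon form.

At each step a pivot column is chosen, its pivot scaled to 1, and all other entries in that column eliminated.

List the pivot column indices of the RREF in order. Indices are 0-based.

pivot columns: 0, 1, 2

[1] R0 /= 9  ⇒  (1, 0, 9, 10)
     R1 -= 3·R0  ⇒  (0, 12, 0, 9)
     R2 -= 10·R0  ⇒  (0, 12, 5, 5)
[2] R1 /= 12  ⇒  (0, 1, 0, 4)
     R2 -= 12·R1  ⇒  (0, 0, 5, 9)
[3] R2 /= 5  ⇒  (0, 0, 1, 7)
     R0 -= 9·R2  ⇒  (1, 0, 0, 12)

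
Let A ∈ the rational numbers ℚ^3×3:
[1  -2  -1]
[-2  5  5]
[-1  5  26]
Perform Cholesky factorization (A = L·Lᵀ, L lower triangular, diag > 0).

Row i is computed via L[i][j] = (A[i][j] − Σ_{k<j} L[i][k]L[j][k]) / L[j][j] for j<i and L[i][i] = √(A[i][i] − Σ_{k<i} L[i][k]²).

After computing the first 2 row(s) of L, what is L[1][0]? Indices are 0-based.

L[1][0] = -2

Step 1: L[0][0] = √(1) = 1.
  L[1][0] = (-2) / L[0][0] = -2.
Step 2: L[1][1] = √(1) = 1.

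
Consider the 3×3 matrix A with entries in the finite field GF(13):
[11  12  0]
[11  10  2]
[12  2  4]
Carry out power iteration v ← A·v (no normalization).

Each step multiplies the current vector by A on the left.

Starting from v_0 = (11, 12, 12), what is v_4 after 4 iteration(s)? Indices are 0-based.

v_4 = (1, 0, 5)

v_0 = (11, 12, 12).
v_1 = A·v_0 = (5, 5, 9).
v_2 = A·v_1 = (11, 6, 2).
v_3 = A·v_2 = (11, 3, 9).
v_4 = A·v_3 = (1, 0, 5).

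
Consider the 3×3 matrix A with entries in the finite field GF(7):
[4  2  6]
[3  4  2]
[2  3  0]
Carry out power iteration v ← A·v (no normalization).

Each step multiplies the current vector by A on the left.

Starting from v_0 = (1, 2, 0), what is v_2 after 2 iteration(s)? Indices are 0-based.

v_0 = (1, 2, 0).
v_1 = A·v_0 = (1, 4, 1).
v_2 = A·v_1 = (4, 0, 0).

v_2 = (4, 0, 0)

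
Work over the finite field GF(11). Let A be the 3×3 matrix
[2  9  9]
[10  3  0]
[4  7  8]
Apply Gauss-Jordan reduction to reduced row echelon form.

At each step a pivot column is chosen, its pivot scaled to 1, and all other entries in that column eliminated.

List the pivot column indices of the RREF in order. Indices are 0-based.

pivot columns: 0, 1, 2

pivot(0,0)=2: scale R0 → (1, 10, 10)
  clear (1,0): R1 −= (10)R0 → (0, 2, 10)
  clear (2,0): R2 −= (4)R0 → (0, 0, 1)
pivot(1,1)=2: scale R1 → (0, 1, 5)
  clear (0,1): R0 −= (10)R1 → (1, 0, 4)
pivot(2,2)=1: scale R2 → (0, 0, 1)
  clear (0,2): R0 −= (4)R2 → (1, 0, 0)
  clear (1,2): R1 −= (5)R2 → (0, 1, 0)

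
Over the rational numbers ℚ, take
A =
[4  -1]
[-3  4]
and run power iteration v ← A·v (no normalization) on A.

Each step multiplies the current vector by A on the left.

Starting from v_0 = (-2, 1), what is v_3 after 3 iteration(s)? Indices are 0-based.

v_0 = (-2, 1).
v_1 = A·v_0 = (-9, 10).
v_2 = A·v_1 = (-46, 67).
v_3 = A·v_2 = (-251, 406).

v_3 = (-251, 406)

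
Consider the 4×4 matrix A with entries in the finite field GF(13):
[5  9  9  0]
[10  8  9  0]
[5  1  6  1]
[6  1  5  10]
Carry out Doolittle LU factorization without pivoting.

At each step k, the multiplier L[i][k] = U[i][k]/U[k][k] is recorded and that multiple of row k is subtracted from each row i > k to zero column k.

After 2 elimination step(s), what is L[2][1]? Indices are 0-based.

L[2][1] = 6

k=0: U[0][0]=5
  eliminate (1,0): mult=2, new row 1: (0, 3, 4, 0); set L[1][0]=2
  eliminate (2,0): mult=1, new row 2: (0, 5, 10, 1); set L[2][0]=1
  eliminate (3,0): mult=9, new row 3: (0, 11, 2, 10); set L[3][0]=9
k=1: U[1][1]=3
  eliminate (2,1): mult=6, new row 2: (0, 0, 12, 1); set L[2][1]=6
  eliminate (3,1): mult=8, new row 3: (0, 0, 9, 10); set L[3][1]=8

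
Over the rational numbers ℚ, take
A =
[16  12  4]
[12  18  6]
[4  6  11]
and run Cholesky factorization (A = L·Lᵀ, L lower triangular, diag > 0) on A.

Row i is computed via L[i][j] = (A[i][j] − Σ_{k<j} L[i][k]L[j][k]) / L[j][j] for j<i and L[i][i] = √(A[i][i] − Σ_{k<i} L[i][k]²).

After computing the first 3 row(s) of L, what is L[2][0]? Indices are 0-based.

Step 1: L[0][0] = √(16) = 4.
  L[1][0] = (12) / L[0][0] = 3.
Step 2: L[1][1] = √(9) = 3.
  L[2][0] = (4) / L[0][0] = 1.
  L[2][1] = (3) / L[1][1] = 1.
Step 3: L[2][2] = √(9) = 3.

L[2][0] = 1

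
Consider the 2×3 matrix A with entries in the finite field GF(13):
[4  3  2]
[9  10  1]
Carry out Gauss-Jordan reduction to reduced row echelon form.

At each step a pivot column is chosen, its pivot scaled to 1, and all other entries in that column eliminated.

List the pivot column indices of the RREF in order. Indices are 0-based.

pivot columns: 0, 2

pivot(0,0)=4: scale R0 → (1, 4, 7)
  clear (1,0): R1 −= (9)R0 → (0, 0, 3)
col 1: no nonzero at/below row 1; advance.
pivot(1,2)=3: scale R1 → (0, 0, 1)
  clear (0,2): R0 −= (7)R1 → (1, 4, 0)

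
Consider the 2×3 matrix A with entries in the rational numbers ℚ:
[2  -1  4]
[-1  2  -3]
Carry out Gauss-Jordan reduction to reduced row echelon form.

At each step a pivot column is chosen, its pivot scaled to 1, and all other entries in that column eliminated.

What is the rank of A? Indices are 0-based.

rank = 2

step 1: normalize row 0 (÷2) = (1, -1/2, 2)
  row 1: subtract -1×row0 = (0, 3/2, -1)
step 2: normalize row 1 (÷3/2) = (0, 1, -2/3)
  row 0: subtract -1/2×row1 = (1, 0, 5/3)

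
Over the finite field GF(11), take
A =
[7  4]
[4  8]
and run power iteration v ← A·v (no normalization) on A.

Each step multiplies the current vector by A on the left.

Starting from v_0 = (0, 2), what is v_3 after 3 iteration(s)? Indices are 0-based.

v_3 = (6, 0)

v_0 = (0, 2).
v_1 = A·v_0 = (8, 5).
v_2 = A·v_1 = (10, 6).
v_3 = A·v_2 = (6, 0).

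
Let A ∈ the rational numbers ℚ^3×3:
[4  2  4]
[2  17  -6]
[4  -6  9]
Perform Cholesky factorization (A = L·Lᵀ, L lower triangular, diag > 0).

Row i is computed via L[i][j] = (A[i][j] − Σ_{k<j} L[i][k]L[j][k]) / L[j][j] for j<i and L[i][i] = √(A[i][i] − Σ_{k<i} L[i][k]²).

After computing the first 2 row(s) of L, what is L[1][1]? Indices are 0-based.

L[1][1] = 4

Step 1: L[0][0] = √(4) = 2.
  L[1][0] = (2) / L[0][0] = 1.
Step 2: L[1][1] = √(16) = 4.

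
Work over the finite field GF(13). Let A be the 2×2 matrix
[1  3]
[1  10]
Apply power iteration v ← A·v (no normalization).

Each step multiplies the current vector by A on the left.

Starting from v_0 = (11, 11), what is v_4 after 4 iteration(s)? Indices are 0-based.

v_4 = (6, 12)

v_0 = (11, 11).
v_1 = A·v_0 = (5, 4).
v_2 = A·v_1 = (4, 6).
v_3 = A·v_2 = (9, 12).
v_4 = A·v_3 = (6, 12).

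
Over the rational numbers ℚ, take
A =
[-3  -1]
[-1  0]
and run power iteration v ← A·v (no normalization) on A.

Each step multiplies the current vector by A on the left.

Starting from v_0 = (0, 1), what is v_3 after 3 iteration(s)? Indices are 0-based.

v_3 = (-10, -3)

v_0 = (0, 1).
v_1 = A·v_0 = (-1, 0).
v_2 = A·v_1 = (3, 1).
v_3 = A·v_2 = (-10, -3).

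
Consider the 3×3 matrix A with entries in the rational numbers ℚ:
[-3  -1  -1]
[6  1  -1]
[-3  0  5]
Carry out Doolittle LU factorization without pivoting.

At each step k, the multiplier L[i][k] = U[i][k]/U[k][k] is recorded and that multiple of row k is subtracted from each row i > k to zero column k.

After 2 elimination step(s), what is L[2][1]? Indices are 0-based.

k=0: U[0][0]=-3
  eliminate (1,0): mult=-2, new row 1: (0, -1, -3); set L[1][0]=-2
  eliminate (2,0): mult=1, new row 2: (0, 1, 6); set L[2][0]=1
k=1: U[1][1]=-1
  eliminate (2,1): mult=-1, new row 2: (0, 0, 3); set L[2][1]=-1

L[2][1] = -1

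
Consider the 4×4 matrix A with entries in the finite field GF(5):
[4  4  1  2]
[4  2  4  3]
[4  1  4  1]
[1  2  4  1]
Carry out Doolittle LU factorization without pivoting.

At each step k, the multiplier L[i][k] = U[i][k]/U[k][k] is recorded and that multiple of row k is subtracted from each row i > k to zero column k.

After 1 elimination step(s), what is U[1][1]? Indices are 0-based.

U[1][1] = 3

Step 1: pivot at (0,0) is 4.
  row1 ← row1 − (1)·row0  ⇒  L[1][0]=1, U row1=(0, 3, 3, 1)
  row2 ← row2 − (1)·row0  ⇒  L[2][0]=1, U row2=(0, 2, 3, 4)
  row3 ← row3 − (4)·row0  ⇒  L[3][0]=4, U row3=(0, 1, 0, 3)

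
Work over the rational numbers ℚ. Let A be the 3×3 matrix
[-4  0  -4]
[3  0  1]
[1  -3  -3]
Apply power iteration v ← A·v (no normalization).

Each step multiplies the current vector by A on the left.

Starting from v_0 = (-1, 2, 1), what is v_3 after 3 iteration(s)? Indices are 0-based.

v_3 = (-304, 156, -38)

v_0 = (-1, 2, 1).
v_1 = A·v_0 = (0, -2, -10).
v_2 = A·v_1 = (40, -10, 36).
v_3 = A·v_2 = (-304, 156, -38).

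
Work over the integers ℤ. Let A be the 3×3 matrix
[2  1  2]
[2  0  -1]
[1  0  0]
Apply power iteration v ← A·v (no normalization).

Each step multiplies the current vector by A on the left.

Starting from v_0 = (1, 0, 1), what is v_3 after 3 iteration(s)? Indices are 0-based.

v_3 = (37, 18, 11)

v_0 = (1, 0, 1).
v_1 = A·v_0 = (4, 1, 1).
v_2 = A·v_1 = (11, 7, 4).
v_3 = A·v_2 = (37, 18, 11).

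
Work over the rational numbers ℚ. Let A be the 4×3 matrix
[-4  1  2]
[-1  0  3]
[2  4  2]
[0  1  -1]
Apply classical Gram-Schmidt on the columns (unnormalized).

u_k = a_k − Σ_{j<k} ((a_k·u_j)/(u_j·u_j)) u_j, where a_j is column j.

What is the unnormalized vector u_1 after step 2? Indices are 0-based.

Step 1: u_0 = a_0 = (-4, -1, 2, 0).
Step 2: u_1 = a_1 − (4/21)·u_0 = (37/21, 4/21, 76/21, 1).

u_1 = (37/21, 4/21, 76/21, 1)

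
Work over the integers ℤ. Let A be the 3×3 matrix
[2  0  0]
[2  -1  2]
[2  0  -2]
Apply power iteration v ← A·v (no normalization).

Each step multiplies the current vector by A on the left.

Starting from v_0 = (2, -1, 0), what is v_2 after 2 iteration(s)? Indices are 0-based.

v_2 = (8, 11, 0)

v_0 = (2, -1, 0).
v_1 = A·v_0 = (4, 5, 4).
v_2 = A·v_1 = (8, 11, 0).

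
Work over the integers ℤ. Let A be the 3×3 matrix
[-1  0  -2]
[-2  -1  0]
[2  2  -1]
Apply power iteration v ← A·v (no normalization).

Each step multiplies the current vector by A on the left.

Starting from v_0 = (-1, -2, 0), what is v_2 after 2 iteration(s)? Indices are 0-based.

v_2 = (11, -6, 16)

v_0 = (-1, -2, 0).
v_1 = A·v_0 = (1, 4, -6).
v_2 = A·v_1 = (11, -6, 16).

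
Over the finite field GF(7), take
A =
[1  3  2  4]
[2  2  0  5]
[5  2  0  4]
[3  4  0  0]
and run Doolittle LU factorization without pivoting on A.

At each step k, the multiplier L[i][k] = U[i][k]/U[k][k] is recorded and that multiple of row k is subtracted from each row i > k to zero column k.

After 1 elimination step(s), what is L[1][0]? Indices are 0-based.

[col 0] pivot 1
  R1 -= 2*R0 → (0, 3, 3, 4)  (L[1][0] := 2)
  R2 -= 5*R0 → (0, 1, 4, 5)  (L[2][0] := 5)
  R3 -= 3*R0 → (0, 2, 1, 2)  (L[3][0] := 3)

L[1][0] = 2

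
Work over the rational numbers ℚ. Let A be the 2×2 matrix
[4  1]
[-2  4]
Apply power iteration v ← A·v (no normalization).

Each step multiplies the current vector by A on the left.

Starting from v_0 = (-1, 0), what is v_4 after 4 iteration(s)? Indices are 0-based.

v_4 = (-68, 448)

v_0 = (-1, 0).
v_1 = A·v_0 = (-4, 2).
v_2 = A·v_1 = (-14, 16).
v_3 = A·v_2 = (-40, 92).
v_4 = A·v_3 = (-68, 448).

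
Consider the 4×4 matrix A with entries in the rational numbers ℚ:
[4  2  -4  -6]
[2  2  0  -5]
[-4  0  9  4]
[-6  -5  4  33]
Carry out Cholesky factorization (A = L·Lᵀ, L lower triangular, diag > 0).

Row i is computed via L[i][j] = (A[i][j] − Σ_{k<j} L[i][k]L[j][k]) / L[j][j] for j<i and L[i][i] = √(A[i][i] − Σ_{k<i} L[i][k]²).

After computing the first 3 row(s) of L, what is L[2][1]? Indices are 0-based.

L[2][1] = 2

Step 1: L[0][0] = √(4) = 2.
  L[1][0] = (2) / L[0][0] = 1.
Step 2: L[1][1] = √(1) = 1.
  L[2][0] = (-4) / L[0][0] = -2.
  L[2][1] = (2) / L[1][1] = 2.
Step 3: L[2][2] = √(1) = 1.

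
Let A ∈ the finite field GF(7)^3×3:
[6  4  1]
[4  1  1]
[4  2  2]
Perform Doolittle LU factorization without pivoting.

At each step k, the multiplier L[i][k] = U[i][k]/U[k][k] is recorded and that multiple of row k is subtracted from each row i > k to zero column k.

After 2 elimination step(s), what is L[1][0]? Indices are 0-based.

L[1][0] = 3

Step 1: pivot at (0,0) is 6.
  row1 ← row1 − (3)·row0  ⇒  L[1][0]=3, U row1=(0, 3, 5)
  row2 ← row2 − (3)·row0  ⇒  L[2][0]=3, U row2=(0, 4, 6)
Step 2: pivot at (1,1) is 3.
  row2 ← row2 − (6)·row1  ⇒  L[2][1]=6, U row2=(0, 0, 4)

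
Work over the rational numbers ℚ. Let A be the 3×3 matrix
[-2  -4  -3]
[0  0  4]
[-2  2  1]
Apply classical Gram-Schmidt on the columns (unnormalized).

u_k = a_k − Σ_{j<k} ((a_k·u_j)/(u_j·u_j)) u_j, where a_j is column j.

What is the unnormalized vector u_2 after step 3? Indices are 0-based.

u_2 = (0, 4, 0)

Step 1: u_0 = a_0 = (-2, 0, -2).
Step 2: u_1 = a_1 − (1/2)·u_0 = (-3, 0, 3).
Step 3: u_2 = a_2 − (1/2)·u_0 − (2/3)·u_1 = (0, 4, 0).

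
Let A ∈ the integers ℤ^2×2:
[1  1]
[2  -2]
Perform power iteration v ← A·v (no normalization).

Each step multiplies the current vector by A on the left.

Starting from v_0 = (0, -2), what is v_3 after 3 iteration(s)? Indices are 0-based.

v_0 = (0, -2).
v_1 = A·v_0 = (-2, 4).
v_2 = A·v_1 = (2, -12).
v_3 = A·v_2 = (-10, 28).

v_3 = (-10, 28)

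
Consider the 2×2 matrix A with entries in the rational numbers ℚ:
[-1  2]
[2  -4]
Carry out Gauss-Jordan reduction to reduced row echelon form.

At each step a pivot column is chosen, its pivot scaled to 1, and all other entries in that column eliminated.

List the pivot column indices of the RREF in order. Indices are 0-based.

pivot columns: 0

pivot(0,0)=-1: scale R0 → (1, -2)
  clear (1,0): R1 −= (2)R0 → (0, 0)
col 1: no nonzero at/below row 1; advance.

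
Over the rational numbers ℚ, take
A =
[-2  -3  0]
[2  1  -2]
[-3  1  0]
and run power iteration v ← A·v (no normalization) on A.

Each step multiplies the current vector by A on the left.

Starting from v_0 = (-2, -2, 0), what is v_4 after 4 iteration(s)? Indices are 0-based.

v_0 = (-2, -2, 0).
v_1 = A·v_0 = (10, -6, 4).
v_2 = A·v_1 = (-2, 6, -36).
v_3 = A·v_2 = (-14, 74, 12).
v_4 = A·v_3 = (-194, 22, 116).

v_4 = (-194, 22, 116)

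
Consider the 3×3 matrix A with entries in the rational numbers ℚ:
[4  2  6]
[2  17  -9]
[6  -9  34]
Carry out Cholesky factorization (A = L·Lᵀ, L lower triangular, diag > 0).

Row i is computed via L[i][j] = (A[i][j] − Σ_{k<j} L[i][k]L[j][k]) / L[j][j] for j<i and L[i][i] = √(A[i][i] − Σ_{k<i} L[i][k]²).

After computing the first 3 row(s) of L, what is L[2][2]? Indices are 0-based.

L[2][2] = 4

Step 1: L[0][0] = √(4) = 2.
  L[1][0] = (2) / L[0][0] = 1.
Step 2: L[1][1] = √(16) = 4.
  L[2][0] = (6) / L[0][0] = 3.
  L[2][1] = (-12) / L[1][1] = -3.
Step 3: L[2][2] = √(16) = 4.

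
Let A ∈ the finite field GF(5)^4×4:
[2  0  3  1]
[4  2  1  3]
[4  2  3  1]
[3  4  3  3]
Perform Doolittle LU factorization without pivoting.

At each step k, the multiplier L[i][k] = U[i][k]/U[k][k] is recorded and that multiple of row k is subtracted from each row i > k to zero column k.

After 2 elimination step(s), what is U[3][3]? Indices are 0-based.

Step 1: pivot at (0,0) is 2.
  row1 ← row1 − (2)·row0  ⇒  L[1][0]=2, U row1=(0, 2, 0, 1)
  row2 ← row2 − (2)·row0  ⇒  L[2][0]=2, U row2=(0, 2, 2, 4)
  row3 ← row3 − (4)·row0  ⇒  L[3][0]=4, U row3=(0, 4, 1, 4)
Step 2: pivot at (1,1) is 2.
  row2 ← row2 − (1)·row1  ⇒  L[2][1]=1, U row2=(0, 0, 2, 3)
  row3 ← row3 − (2)·row1  ⇒  L[3][1]=2, U row3=(0, 0, 1, 2)

U[3][3] = 2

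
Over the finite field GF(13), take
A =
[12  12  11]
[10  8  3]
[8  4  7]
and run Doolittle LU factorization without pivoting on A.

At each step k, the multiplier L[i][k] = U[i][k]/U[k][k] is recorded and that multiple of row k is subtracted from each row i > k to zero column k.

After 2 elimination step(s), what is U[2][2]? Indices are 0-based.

[col 0] pivot 12
  R1 -= 3*R0 → (0, 11, 9)  (L[1][0] := 3)
  R2 -= 5*R0 → (0, 9, 4)  (L[2][0] := 5)
[col 1] pivot 11
  R2 -= 2*R1 → (0, 0, 12)  (L[2][1] := 2)

U[2][2] = 12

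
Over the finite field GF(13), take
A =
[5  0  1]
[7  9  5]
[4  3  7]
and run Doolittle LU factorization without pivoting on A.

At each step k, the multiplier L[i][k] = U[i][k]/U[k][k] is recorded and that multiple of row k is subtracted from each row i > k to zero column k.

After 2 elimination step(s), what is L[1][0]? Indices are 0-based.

k=0: U[0][0]=5
  eliminate (1,0): mult=4, new row 1: (0, 9, 1); set L[1][0]=4
  eliminate (2,0): mult=6, new row 2: (0, 3, 1); set L[2][0]=6
k=1: U[1][1]=9
  eliminate (2,1): mult=9, new row 2: (0, 0, 5); set L[2][1]=9

L[1][0] = 4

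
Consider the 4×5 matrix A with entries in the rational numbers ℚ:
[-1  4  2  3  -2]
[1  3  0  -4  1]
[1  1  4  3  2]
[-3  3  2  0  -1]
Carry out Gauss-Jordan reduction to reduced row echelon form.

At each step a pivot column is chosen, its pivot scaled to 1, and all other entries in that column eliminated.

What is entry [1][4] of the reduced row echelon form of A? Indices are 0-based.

M[1][4] = -60/131

step 1: normalize row 0 (÷-1) = (1, -4, -2, -3, 2)
  row 1: subtract 1×row0 = (0, 7, 2, -1, -1)
  row 2: subtract 1×row0 = (0, 5, 6, 6, 0)
  row 3: subtract -3×row0 = (0, -9, -4, -9, 5)
step 2: normalize row 1 (÷7) = (0, 1, 2/7, -1/7, -1/7)
  row 0: subtract -4×row1 = (1, 0, -6/7, -25/7, 10/7)
  row 2: subtract 5×row1 = (0, 0, 32/7, 47/7, 5/7)
  row 3: subtract -9×row1 = (0, 0, -10/7, -72/7, 26/7)
step 3: normalize row 2 (÷32/7) = (0, 0, 1, 47/32, 5/32)
  row 0: subtract -6/7×row2 = (1, 0, 0, -37/16, 25/16)
  row 1: subtract 2/7×row2 = (0, 1, 0, -9/16, -3/16)
  row 3: subtract -10/7×row2 = (0, 0, 0, -131/16, 63/16)
step 4: normalize row 3 (÷-131/16) = (0, 0, 0, 1, -63/131)
  row 0: subtract -37/16×row3 = (1, 0, 0, 0, 59/131)
  row 1: subtract -9/16×row3 = (0, 1, 0, 0, -60/131)
  row 2: subtract 47/32×row3 = (0, 0, 1, 0, 113/131)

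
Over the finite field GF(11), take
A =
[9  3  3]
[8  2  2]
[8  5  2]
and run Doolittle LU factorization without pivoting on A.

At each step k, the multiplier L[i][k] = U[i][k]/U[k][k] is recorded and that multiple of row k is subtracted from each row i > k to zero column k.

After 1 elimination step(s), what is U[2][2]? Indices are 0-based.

Step 1: pivot at (0,0) is 9.
  row1 ← row1 − (7)·row0  ⇒  L[1][0]=7, U row1=(0, 3, 3)
  row2 ← row2 − (7)·row0  ⇒  L[2][0]=7, U row2=(0, 6, 3)

U[2][2] = 3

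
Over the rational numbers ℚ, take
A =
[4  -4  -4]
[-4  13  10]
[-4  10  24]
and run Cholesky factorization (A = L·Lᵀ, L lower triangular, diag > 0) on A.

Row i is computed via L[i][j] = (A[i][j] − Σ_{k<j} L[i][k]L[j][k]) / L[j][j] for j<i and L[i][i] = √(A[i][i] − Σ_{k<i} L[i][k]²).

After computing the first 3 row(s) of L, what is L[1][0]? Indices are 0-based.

L[1][0] = -2

Step 1: L[0][0] = √(4) = 2.
  L[1][0] = (-4) / L[0][0] = -2.
Step 2: L[1][1] = √(9) = 3.
  L[2][0] = (-4) / L[0][0] = -2.
  L[2][1] = (6) / L[1][1] = 2.
Step 3: L[2][2] = √(16) = 4.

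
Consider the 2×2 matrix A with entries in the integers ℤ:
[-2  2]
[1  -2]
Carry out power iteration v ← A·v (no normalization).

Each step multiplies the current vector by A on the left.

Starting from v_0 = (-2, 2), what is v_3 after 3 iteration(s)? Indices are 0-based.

v_3 = (96, -68)

v_0 = (-2, 2).
v_1 = A·v_0 = (8, -6).
v_2 = A·v_1 = (-28, 20).
v_3 = A·v_2 = (96, -68).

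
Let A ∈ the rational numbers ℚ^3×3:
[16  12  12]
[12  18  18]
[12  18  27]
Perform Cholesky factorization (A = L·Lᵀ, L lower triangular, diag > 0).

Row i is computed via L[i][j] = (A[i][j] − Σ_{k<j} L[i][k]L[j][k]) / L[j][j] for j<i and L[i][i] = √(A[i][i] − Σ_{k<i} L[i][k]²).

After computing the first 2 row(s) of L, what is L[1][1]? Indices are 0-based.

L[1][1] = 3

Step 1: L[0][0] = √(16) = 4.
  L[1][0] = (12) / L[0][0] = 3.
Step 2: L[1][1] = √(9) = 3.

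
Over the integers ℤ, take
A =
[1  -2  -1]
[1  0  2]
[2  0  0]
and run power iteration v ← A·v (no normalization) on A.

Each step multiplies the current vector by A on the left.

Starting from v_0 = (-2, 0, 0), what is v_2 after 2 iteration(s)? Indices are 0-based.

v_0 = (-2, 0, 0).
v_1 = A·v_0 = (-2, -2, -4).
v_2 = A·v_1 = (6, -10, -4).

v_2 = (6, -10, -4)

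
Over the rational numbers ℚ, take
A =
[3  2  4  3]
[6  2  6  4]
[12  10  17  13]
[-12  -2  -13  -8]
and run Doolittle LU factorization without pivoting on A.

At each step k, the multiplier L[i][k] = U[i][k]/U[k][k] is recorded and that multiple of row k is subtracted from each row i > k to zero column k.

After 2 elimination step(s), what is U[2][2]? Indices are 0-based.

U[2][2] = -1

k=0: U[0][0]=3
  eliminate (1,0): mult=2, new row 1: (0, -2, -2, -2); set L[1][0]=2
  eliminate (2,0): mult=4, new row 2: (0, 2, 1, 1); set L[2][0]=4
  eliminate (3,0): mult=-4, new row 3: (0, 6, 3, 4); set L[3][0]=-4
k=1: U[1][1]=-2
  eliminate (2,1): mult=-1, new row 2: (0, 0, -1, -1); set L[2][1]=-1
  eliminate (3,1): mult=-3, new row 3: (0, 0, -3, -2); set L[3][1]=-3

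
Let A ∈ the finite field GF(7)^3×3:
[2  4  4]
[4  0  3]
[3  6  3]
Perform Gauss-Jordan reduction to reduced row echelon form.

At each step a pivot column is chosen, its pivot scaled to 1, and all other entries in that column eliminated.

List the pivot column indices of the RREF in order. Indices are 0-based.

pivot(0,0)=2: scale R0 → (1, 2, 2)
  clear (1,0): R1 −= (4)R0 → (0, 6, 2)
  clear (2,0): R2 −= (3)R0 → (0, 0, 4)
pivot(1,1)=6: scale R1 → (0, 1, 5)
  clear (0,1): R0 −= (2)R1 → (1, 0, 6)
pivot(2,2)=4: scale R2 → (0, 0, 1)
  clear (0,2): R0 −= (6)R2 → (1, 0, 0)
  clear (1,2): R1 −= (5)R2 → (0, 1, 0)

pivot columns: 0, 1, 2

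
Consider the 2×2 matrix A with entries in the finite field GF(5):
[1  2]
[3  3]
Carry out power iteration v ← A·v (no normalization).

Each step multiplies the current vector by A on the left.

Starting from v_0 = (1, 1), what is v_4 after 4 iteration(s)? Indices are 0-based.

v_4 = (1, 0)

v_0 = (1, 1).
v_1 = A·v_0 = (3, 1).
v_2 = A·v_1 = (0, 2).
v_3 = A·v_2 = (4, 1).
v_4 = A·v_3 = (1, 0).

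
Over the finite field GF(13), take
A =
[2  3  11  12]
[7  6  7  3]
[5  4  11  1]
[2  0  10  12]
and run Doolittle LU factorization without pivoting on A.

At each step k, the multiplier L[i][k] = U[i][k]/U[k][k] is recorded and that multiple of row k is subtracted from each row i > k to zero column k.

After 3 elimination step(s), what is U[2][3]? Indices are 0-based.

[col 0] pivot 2
  R1 -= 10*R0 → (0, 2, 1, 0)  (L[1][0] := 10)
  R2 -= 9*R0 → (0, 3, 3, 10)  (L[2][0] := 9)
  R3 -= 1*R0 → (0, 10, 12, 0)  (L[3][0] := 1)
[col 1] pivot 2
  R2 -= 8*R1 → (0, 0, 8, 10)  (L[2][1] := 8)
  R3 -= 5*R1 → (0, 0, 7, 0)  (L[3][1] := 5)
[col 2] pivot 8
  R3 -= 9*R2 → (0, 0, 0, 1)  (L[3][2] := 9)

U[2][3] = 10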